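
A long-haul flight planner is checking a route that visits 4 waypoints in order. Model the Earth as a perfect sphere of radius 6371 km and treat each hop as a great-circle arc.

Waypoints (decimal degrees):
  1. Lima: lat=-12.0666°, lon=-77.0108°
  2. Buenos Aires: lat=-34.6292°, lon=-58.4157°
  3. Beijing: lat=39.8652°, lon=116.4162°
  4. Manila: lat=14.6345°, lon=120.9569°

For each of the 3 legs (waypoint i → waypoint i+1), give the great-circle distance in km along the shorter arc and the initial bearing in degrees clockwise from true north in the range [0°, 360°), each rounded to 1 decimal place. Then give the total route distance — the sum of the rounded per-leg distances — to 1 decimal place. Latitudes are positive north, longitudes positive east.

Leg 1: dist=3133.7 km, bearing=146.2°
Leg 2: dist=19275.0 km, bearing=36.6°
Leg 3: dist=2840.2 km, bearing=169.8°
Total: 25248.9 km

Leg 1: φ1=-0.2106019, φ2=-0.6043936, Δφ=-0.3937917, Δλ=0.3245457 rad; a=sin²(Δφ/2)+cosφ1·cosφ2·sin²(Δλ/2)=0.0592730912; c=2·atan2(√a, √(1-a))=0.491864555; dist=6371·c=3133.669 ≈ 3133.7 km; running total=3133.7 km
Leg 1 bearing: y=sinΔλ·cosφ2=0.26238797, x=cosφ1·sinφ2-sinφ1·cosφ2·cosΔλ=-0.39267253; θ=atan2(y, x)=146.2487° ≈ 146.2°
Leg 2: φ1=-0.6043936, φ2=0.6957790, Δφ=1.3001726, Δλ=3.0513923 rad; a=sin²(Δφ/2)+cosφ1·cosφ2·sin²(Δλ/2)=0.9966298486; c=2·atan2(√a, √(1-a))=3.025421328; dist=6371·c=19274.959 ≈ 19275.0 km; running total=22408.7 km
Leg 2 bearing: y=sinΔλ·cosφ2=0.06913986, x=cosφ1·sinφ2-sinφ1·cosφ2·cosΔλ=0.09303147; θ=atan2(y, x)=36.6193° ≈ 36.6°
Leg 3: φ1=0.6957790, φ2=0.2554202, Δφ=-0.4403588, Δλ=0.0792502 rad; a=sin²(Δφ/2)+cosφ1·cosφ2·sin²(Δλ/2)=0.0488660727; c=2·atan2(√a, √(1-a))=0.445795723; dist=6371·c=2840.165 ≈ 2840.2 km; running total=25248.9 km
Leg 3 bearing: y=sinΔλ·cosφ2=0.07659883, x=cosφ1·sinφ2-sinφ1·cosφ2·cosΔλ=-0.42431750; θ=atan2(y, x)=169.7670° ≈ 169.8°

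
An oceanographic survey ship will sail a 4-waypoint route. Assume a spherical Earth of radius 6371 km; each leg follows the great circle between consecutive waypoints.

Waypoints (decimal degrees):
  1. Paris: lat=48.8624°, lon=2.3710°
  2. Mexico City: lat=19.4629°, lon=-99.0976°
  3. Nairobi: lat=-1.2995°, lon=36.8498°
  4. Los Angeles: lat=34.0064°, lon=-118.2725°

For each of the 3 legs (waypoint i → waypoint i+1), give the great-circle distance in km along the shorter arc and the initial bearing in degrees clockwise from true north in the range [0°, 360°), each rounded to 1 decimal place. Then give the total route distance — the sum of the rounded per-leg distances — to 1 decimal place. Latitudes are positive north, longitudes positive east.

Leg 1: dist=9192.3 km, bearing=291.3°
Leg 2: dist=14815.3 km, bearing=72.6°
Leg 3: dist=15552.4 km, bearing=327.2°
Total: 39560.0 km

Leg 1: φ1=0.8528098, φ2=0.3396917, Δφ=-0.5131181, Δλ=-1.7709612 rad; a=sin²(Δφ/2)+cosφ1·cosφ2·sin²(Δλ/2)=0.4361947233; c=2·atan2(√a, √(1-a))=1.442836866; dist=6371·c=9192.314 ≈ 9192.3 km; running total=9192.3 km
Leg 1 bearing: y=sinΔλ·cosφ2=-0.92403218, x=cosφ1·sinφ2-sinφ1·cosφ2·cosΔλ=0.36038880; θ=atan2(y, x)=-68.6933° <0 so +360° → 291.3067° ≈ 291.3°
Leg 2: φ1=0.3396917, φ2=-0.0226806, Δφ=-0.3623722, Δλ=2.3727297 rad; a=sin²(Δφ/2)+cosφ1·cosφ2·sin²(Δλ/2)=0.8425077300; c=2·atan2(√a, √(1-a))=2.325421246; dist=6371·c=14815.259 ≈ 14815.3 km; running total=24007.6 km
Leg 2 bearing: y=sinΔλ·cosφ2=0.69513963, x=cosφ1·sinφ2-sinφ1·cosφ2·cosΔλ=0.21802457; θ=atan2(y, x)=72.5864° ≈ 72.6°
Leg 3: φ1=-0.0226806, φ2=0.5935236, Δφ=0.6162042, Δλ=-2.7073949 rad; a=sin²(Δφ/2)+cosφ1·cosφ2·sin²(Δλ/2)=0.8822715448; c=2·atan2(√a, √(1-a))=2.441128501; dist=6371·c=15552.430 ≈ 15552.4 km; running total=39560.0 km
Leg 3 bearing: y=sinΔλ·cosφ2=-0.34873553, x=cosφ1·sinφ2-sinφ1·cosφ2·cosΔλ=0.54208615; θ=atan2(y, x)=-32.7540° <0 so +360° → 327.2460° ≈ 327.2°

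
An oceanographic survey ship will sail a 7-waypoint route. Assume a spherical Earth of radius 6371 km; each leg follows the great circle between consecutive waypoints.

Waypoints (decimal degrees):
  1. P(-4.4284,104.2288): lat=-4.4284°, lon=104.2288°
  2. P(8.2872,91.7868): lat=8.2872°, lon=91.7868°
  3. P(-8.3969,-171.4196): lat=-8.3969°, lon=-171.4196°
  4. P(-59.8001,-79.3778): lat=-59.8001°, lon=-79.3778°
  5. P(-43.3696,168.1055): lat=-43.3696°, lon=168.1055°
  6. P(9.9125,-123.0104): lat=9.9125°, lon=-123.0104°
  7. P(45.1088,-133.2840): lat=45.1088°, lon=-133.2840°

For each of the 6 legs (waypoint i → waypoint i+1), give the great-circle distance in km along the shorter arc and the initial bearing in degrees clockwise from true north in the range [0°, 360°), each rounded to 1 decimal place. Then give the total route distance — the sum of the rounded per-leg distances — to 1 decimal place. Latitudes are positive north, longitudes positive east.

Leg 1: dist=1975.6 km, bearing=315.7°
Leg 2: dist=10882.2 km, bearing=97.4°
Leg 3: dist=9315.1 km, bearing=149.6°
Leg 4: dist=7009.0 km, bearing=228.9°
Leg 5: dist=9114.2 km, bearing=68.1°
Leg 6: dist=4035.2 km, bearing=347.7°
Total: 42331.3 km

Leg 1: φ1=-0.0772902, φ2=0.1446389, Δφ=0.2219291, Δλ=-0.2171539 rad; a=sin²(Δφ/2)+cosφ1·cosφ2·sin²(Δλ/2)=0.0238480640; c=2·atan2(√a, √(1-a))=0.310097337; dist=6371·c=1975.630 ≈ 1975.6 km; running total=1975.6 km
Leg 1 bearing: y=sinΔλ·cosφ2=-0.21320147, x=cosφ1·sinφ2-sinφ1·cosφ2·cosΔλ=0.21831736; θ=atan2(y, x)=-44.3208° <0 so +360° → 315.6792° ≈ 315.7°
Leg 2: φ1=0.1446389, φ2=-0.1465536, Δφ=-0.2911925, Δλ=-4.5938183 rad; a=sin²(Δφ/2)+cosφ1·cosφ2·sin²(Δλ/2)=0.5684254938; c=2·atan2(√a, √(1-a))=1.708078117; dist=6371·c=10882.166 ≈ 10882.2 km; running total=12857.8 km
Leg 2 bearing: y=sinΔλ·cosφ2=0.98233423, x=cosφ1·sinφ2-sinφ1·cosφ2·cosΔλ=-0.12763725; θ=atan2(y, x)=97.4031° ≈ 97.4°
Leg 3: φ1=-0.1465536, φ2=-1.0437086, Δφ=-0.8971551, Δλ=1.6064325 rad; a=sin²(Δφ/2)+cosφ1·cosφ2·sin²(Δλ/2)=0.4457599858; c=2·atan2(√a, √(1-a))=1.462102400; dist=6371·c=9315.054 ≈ 9315.1 km; running total=22172.9 km
Leg 3 bearing: y=sinΔλ·cosφ2=0.50269907, x=cosφ1·sinφ2-sinφ1·cosφ2·cosΔλ=-0.85762797; θ=atan2(y, x)=149.6233° ≈ 149.6°
Leg 4: φ1=-1.0437086, φ2=-0.7569423, Δφ=0.2867663, Δλ=4.3193984 rad; a=sin²(Δφ/2)+cosφ1·cosφ2·sin²(Δλ/2)=0.2732660871; c=2·atan2(√a, √(1-a))=1.100143952; dist=6371·c=7009.017 ≈ 7009.0 km; running total=29181.9 km
Leg 4 bearing: y=sinΔλ·cosφ2=-0.67152307, x=cosφ1·sinφ2-sinφ1·cosφ2·cosΔλ=-0.58602364; θ=atan2(y, x)=-131.1105° <0 so +360° → 228.8895° ≈ 228.9°
Leg 5: φ1=-0.7569423, φ2=0.1730058, Δφ=0.9299481, Δλ=-5.0809310 rad; a=sin²(Δφ/2)+cosφ1·cosφ2·sin²(Δλ/2)=0.4301185604; c=2·atan2(√a, √(1-a))=1.430574387; dist=6371·c=9114.189 ≈ 9114.2 km; running total=38296.1 km
Leg 5 bearing: y=sinΔλ·cosφ2=0.91892777, x=cosφ1·sinφ2-sinφ1·cosφ2·cosΔλ=0.36883343; θ=atan2(y, x)=68.1308° ≈ 68.1°
Leg 6: φ1=0.1730058, φ2=0.7872971, Δφ=0.6142913, Δλ=-0.1793081 rad; a=sin²(Δφ/2)+cosφ1·cosφ2·sin²(Δλ/2)=0.0969821156; c=2·atan2(√a, √(1-a))=0.633372935; dist=6371·c=4035.219 ≈ 4035.2 km; running total=42331.3 km
Leg 6 bearing: y=sinΔλ·cosφ2=-0.12587198, x=cosφ1·sinφ2-sinφ1·cosφ2·cosΔλ=0.57832740; θ=atan2(y, x)=-12.2788° <0 so +360° → 347.7212° ≈ 347.7°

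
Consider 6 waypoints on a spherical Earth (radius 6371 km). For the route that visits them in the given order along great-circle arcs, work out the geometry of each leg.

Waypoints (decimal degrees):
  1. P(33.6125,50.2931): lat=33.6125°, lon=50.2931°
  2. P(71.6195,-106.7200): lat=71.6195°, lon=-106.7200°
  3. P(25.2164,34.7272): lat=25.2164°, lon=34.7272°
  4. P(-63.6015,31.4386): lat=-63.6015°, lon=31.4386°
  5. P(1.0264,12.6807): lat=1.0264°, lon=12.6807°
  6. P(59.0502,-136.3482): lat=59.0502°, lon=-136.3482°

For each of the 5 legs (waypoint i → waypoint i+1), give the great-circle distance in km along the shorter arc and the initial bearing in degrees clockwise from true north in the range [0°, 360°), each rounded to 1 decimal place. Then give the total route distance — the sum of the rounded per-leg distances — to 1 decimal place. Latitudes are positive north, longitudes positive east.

Leg 1: φ1=0.5866488, φ2=1.2499961, Δφ=0.6633473, Δλ=-2.7403956 rad; a=sin²(Δφ/2)+cosφ1·cosφ2·sin²(Δλ/2)=0.3582098142; c=2·atan2(√a, √(1-a))=1.283270624; dist=6371·c=8175.717 ≈ 8175.7 km; running total=8175.7 km
Leg 1 bearing: y=sinΔλ·cosφ2=-0.12314135, x=cosφ1·sinφ2-sinφ1·cosφ2·cosΔλ=0.95100914; θ=atan2(y, x)=-7.3779° <0 so +360° → 352.6221° ≈ 352.6°
Leg 2: φ1=1.2499961, φ2=0.4401092, Δφ=-0.8098869, Δλ=2.4687194 rad; a=sin²(Δφ/2)+cosφ1·cosφ2·sin²(Δλ/2)=0.4093966100; c=2·atan2(√a, √(1-a))=1.388582920; dist=6371·c=8846.662 ≈ 8846.7 km; running total=17022.4 km
Leg 2 bearing: y=sinΔλ·cosφ2=0.56384443, x=cosφ1·sinφ2-sinφ1·cosφ2·cosΔλ=0.80575652; θ=atan2(y, x)=34.9832° ≈ 35.0°
Leg 3: φ1=0.4401092, φ2=-1.1100556, Δφ=-1.5501648, Δλ=-0.0573969 rad; a=sin²(Δφ/2)+cosφ1·cosφ2·sin²(Δλ/2)=0.4900161597; c=2·atan2(√a, √(1-a))=1.550827319; dist=6371·c=9880.321 ≈ 9880.3 km; running total=26902.7 km
Leg 3 bearing: y=sinΔλ·cosφ2=-0.02550532, x=cosφ1·sinφ2-sinφ1·cosφ2·cosΔλ=-0.99947525; θ=atan2(y, x)=-178.5382° <0 so +360° → 181.4618° ≈ 181.5°
Leg 4: φ1=-1.1100556, φ2=0.0179141, Δφ=1.1279696, Δλ=-0.3273871 rad; a=sin²(Δφ/2)+cosφ1·cosφ2·sin²(Δλ/2)=0.2975581004; c=2·atan2(√a, √(1-a))=1.153944583; dist=6371·c=7351.781 ≈ 7351.8 km; running total=34254.5 km
Leg 4 bearing: y=sinΔλ·cosφ2=-0.32151843, x=cosφ1·sinφ2-sinφ1·cosφ2·cosΔλ=0.85597606; θ=atan2(y, x)=-20.5870° <0 so +360° → 339.4130° ≈ 339.4°
Leg 5: φ1=0.0179141, φ2=1.0306204, Δφ=1.0127064, Δλ=-2.6010450 rad; a=sin²(Δφ/2)+cosφ1·cosφ2·sin²(Δλ/2)=0.7127650383; c=2·atan2(√a, √(1-a))=2.010343888; dist=6371·c=12807.901 ≈ 12807.9 km; running total=47062.4 km
Leg 5 bearing: y=sinΔλ·cosφ2=-0.26465493, x=cosφ1·sinφ2-sinφ1·cosφ2·cosΔλ=0.86537964; θ=atan2(y, x)=-17.0050° <0 so +360° → 342.9950° ≈ 343.0°

Leg 1: dist=8175.7 km, bearing=352.6°
Leg 2: dist=8846.7 km, bearing=35.0°
Leg 3: dist=9880.3 km, bearing=181.5°
Leg 4: dist=7351.8 km, bearing=339.4°
Leg 5: dist=12807.9 km, bearing=343.0°
Total: 47062.4 km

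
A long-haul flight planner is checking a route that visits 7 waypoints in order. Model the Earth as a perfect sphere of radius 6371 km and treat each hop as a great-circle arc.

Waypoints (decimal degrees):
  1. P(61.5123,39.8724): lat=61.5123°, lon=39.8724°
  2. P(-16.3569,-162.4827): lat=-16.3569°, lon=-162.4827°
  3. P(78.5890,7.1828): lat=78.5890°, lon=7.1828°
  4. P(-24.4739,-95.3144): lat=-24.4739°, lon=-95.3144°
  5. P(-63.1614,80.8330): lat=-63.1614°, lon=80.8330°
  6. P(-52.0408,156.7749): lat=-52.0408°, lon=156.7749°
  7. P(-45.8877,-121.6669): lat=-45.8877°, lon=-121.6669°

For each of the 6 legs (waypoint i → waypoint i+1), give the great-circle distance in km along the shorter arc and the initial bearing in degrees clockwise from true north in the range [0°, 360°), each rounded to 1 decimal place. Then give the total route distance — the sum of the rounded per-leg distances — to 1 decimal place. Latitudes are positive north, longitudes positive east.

Leg 1: φ1=1.0735922, φ2=-0.2854818, Δφ=-1.3590739, Δλ=-3.5317628 rad; a=sin²(Δφ/2)+cosφ1·cosφ2·sin²(Δλ/2)=0.8353951107; c=2·atan2(√a, √(1-a))=2.306070097; dist=6371·c=14691.973 ≈ 14692.0 km; running total=14692.0 km
Leg 1 bearing: y=sinΔλ·cosφ2=0.36495166, x=cosφ1·sinφ2-sinφ1·cosφ2·cosΔλ=0.64563981; θ=atan2(y, x)=29.4776° ≈ 29.5°
Leg 2: φ1=-0.2854818, φ2=1.3716368, Δφ=1.6571186, Δλ=2.9612216 rad; a=sin²(Δφ/2)+cosφ1·cosφ2·sin²(Δλ/2)=0.7314056381; c=2·atan2(√a, √(1-a))=2.051960272; dist=6371·c=13073.039 ≈ 13073.0 km; running total=27765.0 km
Leg 2 bearing: y=sinΔλ·cosφ2=0.03549242, x=cosφ1·sinφ2-sinφ1·cosφ2·cosΔλ=0.88574602; θ=atan2(y, x)=2.2947° ≈ 2.3°
Leg 3: φ1=1.3716368, φ2=-0.4271501, Δφ=-1.7987869, Δλ=-1.7889136 rad; a=sin²(Δφ/2)+cosφ1·cosφ2·sin²(Δλ/2)=0.7225276129; c=2·atan2(√a, √(1-a))=2.032032257; dist=6371·c=12946.078 ≈ 12946.1 km; running total=40711.1 km
Leg 3 bearing: y=sinΔλ·cosφ2=-0.88858552, x=cosφ1·sinφ2-sinφ1·cosφ2·cosΔλ=0.11109287; θ=atan2(y, x)=-82.8737° <0 so +360° → 277.1263° ≈ 277.1°
Leg 4: φ1=-0.4271501, φ2=-1.1023744, Δφ=-0.6752243, Δλ=3.0743521 rad; a=sin²(Δφ/2)+cosφ1·cosφ2·sin²(Δλ/2)=0.5201657525; c=2·atan2(√a, √(1-a))=1.611138774; dist=6371·c=10264.565 ≈ 10264.6 km; running total=50975.7 km
Leg 4 bearing: y=sinΔλ·cosφ2=0.03033481, x=cosφ1·sinφ2-sinφ1·cosφ2·cosΔλ=-0.99872577; θ=atan2(y, x)=178.2603° ≈ 178.3°
Leg 5: φ1=-1.1023744, φ2=-0.9082833, Δφ=0.1940911, Δλ=1.3254362 rad; a=sin²(Δφ/2)+cosφ1·cosφ2·sin²(Δλ/2)=0.1145126239; c=2·atan2(√a, √(1-a))=0.690426044; dist=6371·c=4398.704 ≈ 4398.7 km; running total=55374.4 km
Leg 5 bearing: y=sinΔλ·cosφ2=0.59667788, x=cosφ1·sinφ2-sinφ1·cosφ2·cosΔλ=-0.22265095; θ=atan2(y, x)=110.4631° ≈ 110.5°
Leg 6: φ1=-0.9082833, φ2=-0.8008915, Δφ=0.1073919, Δλ=-4.8597262 rad; a=sin²(Δφ/2)+cosφ1·cosφ2·sin²(Δλ/2)=0.1855286497; c=2·atan2(√a, √(1-a))=0.890603820; dist=6371·c=5674.037 ≈ 5674.0 km; running total=61048.4 km
Leg 6 bearing: y=sinΔλ·cosφ2=0.68852540, x=cosφ1·sinφ2-sinφ1·cosφ2·cosΔλ=-0.36105934; θ=atan2(y, x)=117.6723° ≈ 117.7°

Leg 1: dist=14692.0 km, bearing=29.5°
Leg 2: dist=13073.0 km, bearing=2.3°
Leg 3: dist=12946.1 km, bearing=277.1°
Leg 4: dist=10264.6 km, bearing=178.3°
Leg 5: dist=4398.7 km, bearing=110.5°
Leg 6: dist=5674.0 km, bearing=117.7°
Total: 61048.4 km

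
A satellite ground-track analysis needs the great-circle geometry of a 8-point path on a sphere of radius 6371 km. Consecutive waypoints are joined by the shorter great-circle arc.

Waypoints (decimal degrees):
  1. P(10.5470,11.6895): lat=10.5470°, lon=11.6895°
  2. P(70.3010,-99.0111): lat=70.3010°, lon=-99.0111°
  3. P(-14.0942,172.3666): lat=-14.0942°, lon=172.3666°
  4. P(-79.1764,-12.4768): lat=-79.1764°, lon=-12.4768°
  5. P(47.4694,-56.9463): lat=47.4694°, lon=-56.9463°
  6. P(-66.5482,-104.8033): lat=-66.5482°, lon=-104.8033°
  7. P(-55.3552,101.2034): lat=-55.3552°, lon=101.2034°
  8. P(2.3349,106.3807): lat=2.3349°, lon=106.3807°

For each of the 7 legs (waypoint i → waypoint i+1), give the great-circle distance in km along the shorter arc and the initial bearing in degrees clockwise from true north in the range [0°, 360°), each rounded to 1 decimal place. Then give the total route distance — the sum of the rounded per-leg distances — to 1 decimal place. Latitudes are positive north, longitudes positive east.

Leg 1: dist=9655.7 km, bearing=341.6°
Leg 2: dist=11429.9 km, bearing=263.9°
Leg 3: dist=9639.7 km, bearing=179.1°
Leg 4: dist=14376.2 km, bearing=322.3°
Leg 5: dist=13310.6 km, bearing=199.9°
Leg 6: dist=6286.6 km, bearing=197.4°
Leg 7: dist=6432.3 km, bearing=6.1°
Total: 71131.0 km

Leg 1: φ1=0.1840799, φ2=1.2269839, Δφ=1.0429040, Δλ=-1.9320900 rad; a=sin²(Δφ/2)+cosφ1·cosφ2·sin²(Δλ/2)=0.4724046813; c=2·atan2(√a, √(1-a))=1.515577632; dist=6371·c=9655.745 ≈ 9655.7 km; running total=9655.7 km
Leg 1 bearing: y=sinΔλ·cosφ2=-0.31531713, x=cosφ1·sinφ2-sinφ1·cosφ2·cosΔλ=0.94738013; θ=atan2(y, x)=-18.4090° <0 so +360° → 341.5910° ≈ 341.6°
Leg 2: φ1=1.2269839, φ2=-0.2459902, Δφ=-1.4729741, Δλ=4.7364344 rad; a=sin²(Δφ/2)+cosφ1·cosφ2·sin²(Δλ/2)=0.6107024559; c=2·atan2(√a, √(1-a))=1.794051229; dist=6371·c=11429.900 ≈ 11429.9 km; running total=21085.6 km
Leg 2 bearing: y=sinΔλ·cosφ2=-0.96961630, x=cosφ1·sinφ2-sinφ1·cosφ2·cosΔλ=-0.10403895; θ=atan2(y, x)=-96.1244° <0 so +360° → 263.8756° ≈ 263.9°
Leg 3: φ1=-0.2459902, φ2=-1.3818889, Δφ=-1.1358987, Δλ=-3.2261259 rad; a=sin²(Δφ/2)+cosφ1·cosφ2·sin²(Δλ/2)=0.4711489472; c=2·atan2(√a, √(1-a))=1.513062153; dist=6371·c=9639.719 ≈ 9639.7 km; running total=30725.3 km
Leg 3 bearing: y=sinΔλ·cosφ2=0.01585526, x=cosφ1·sinφ2-sinφ1·cosφ2·cosΔλ=-0.99820793; θ=atan2(y, x)=179.0900° ≈ 179.1°
Leg 4: φ1=-1.3818889, φ2=0.8284973, Δφ=2.2103862, Δλ=-0.7761392 rad; a=sin²(Δφ/2)+cosφ1·cosφ2·sin²(Δλ/2)=0.8166095659; c=2·atan2(√a, √(1-a))=2.256501730; dist=6371·c=14376.173 ≈ 14376.2 km; running total=45101.5 km
Leg 4 bearing: y=sinΔλ·cosφ2=-0.47354663, x=cosφ1·sinφ2-sinφ1·cosφ2·cosΔλ=0.61219859; θ=atan2(y, x)=-37.7226° <0 so +360° → 322.2774° ≈ 322.3°
Leg 5: φ1=0.8284973, φ2=-1.1614852, Δφ=-1.9899825, Δλ=-0.8352622 rad; a=sin²(Δφ/2)+cosφ1·cosφ2·sin²(Δλ/2)=0.7477657046; c=2·atan2(√a, √(1-a))=2.089242858; dist=6371·c=13310.566 ≈ 13310.6 km; running total=58412.1 km
Leg 5 bearing: y=sinΔλ·cosφ2=-0.29508933, x=cosφ1·sinφ2-sinφ1·cosφ2·cosΔλ=-0.81692773; θ=atan2(y, x)=-160.1393° <0 so +360° → 199.8607° ≈ 199.9°
Leg 6: φ1=-1.1614852, φ2=-0.9661305, Δφ=0.1953547, Δλ=3.5954952 rad; a=sin²(Δφ/2)+cosφ1·cosφ2·sin²(Δλ/2)=0.2243011694; c=2·atan2(√a, √(1-a))=0.986757649; dist=6371·c=6286.633 ≈ 6286.6 km; running total=64698.7 km
Leg 6 bearing: y=sinΔλ·cosφ2=-0.24926813, x=cosφ1·sinφ2-sinφ1·cosφ2·cosΔλ=-0.79613191; θ=atan2(y, x)=-162.6147° <0 so +360° → 197.3853° ≈ 197.4°
Leg 7: φ1=-0.9661305, φ2=0.0407517, Δφ=1.0068822, Δλ=0.0903609 rad; a=sin²(Δφ/2)+cosφ1·cosφ2·sin²(Δλ/2)=0.2339094901; c=2·atan2(√a, √(1-a))=1.009621724; dist=6371·c=6432.300 ≈ 6432.3 km; running total=71131.0 km
Leg 7 bearing: y=sinΔλ·cosφ2=0.09016310, x=cosφ1·sinφ2-sinφ1·cosφ2·cosΔλ=0.84181588; θ=atan2(y, x)=6.1134° ≈ 6.1°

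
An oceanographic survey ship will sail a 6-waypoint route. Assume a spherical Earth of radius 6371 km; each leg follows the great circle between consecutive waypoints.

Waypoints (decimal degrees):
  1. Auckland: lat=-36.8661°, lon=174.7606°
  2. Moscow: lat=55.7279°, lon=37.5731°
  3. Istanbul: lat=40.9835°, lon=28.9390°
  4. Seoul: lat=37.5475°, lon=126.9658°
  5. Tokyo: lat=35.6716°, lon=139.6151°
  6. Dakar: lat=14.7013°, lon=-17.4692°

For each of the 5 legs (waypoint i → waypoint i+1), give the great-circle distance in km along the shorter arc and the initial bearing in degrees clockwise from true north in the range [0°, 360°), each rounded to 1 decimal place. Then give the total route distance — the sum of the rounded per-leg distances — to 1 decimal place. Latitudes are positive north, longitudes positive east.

Leg 1: dist=16203.1 km, bearing=317.2°
Leg 2: dist=1756.1 km, bearing=204.6°
Leg 3: dist=7958.5 km, bearing=55.8°
Leg 4: dist=1147.2 km, bearing=96.6°
Leg 5: dist=13916.5 km, bearing=332.6°
Total: 40981.4 km

Leg 1: φ1=-0.6434348, φ2=0.9726353, Δφ=1.6160702, Δλ=-2.3943736 rad; a=sin²(Δφ/2)+cosφ1·cosφ2·sin²(Δλ/2)=0.9131369674; c=2·atan2(√a, √(1-a))=2.543256472; dist=6371·c=16203.087 ≈ 16203.1 km; running total=16203.1 km
Leg 1 bearing: y=sinΔλ·cosφ2=-0.38269965, x=cosφ1·sinφ2-sinφ1·cosφ2·cosΔλ=0.41329453; θ=atan2(y, x)=-42.7989° <0 so +360° → 317.2011° ≈ 317.2°
Leg 2: φ1=0.9726353, φ2=0.7152970, Δφ=-0.2573383, Δλ=-0.1506935 rad; a=sin²(Δφ/2)+cosφ1·cosφ2·sin²(Δλ/2)=0.0188733824; c=2·atan2(√a, √(1-a))=0.275632561; dist=6371·c=1756.055 ≈ 1756.1 km; running total=17959.2 km
Leg 2 bearing: y=sinΔλ·cosφ2=-0.11332822, x=cosφ1·sinφ2-sinφ1·cosφ2·cosΔλ=-0.24743772; θ=atan2(y, x)=-155.3919° <0 so +360° → 204.6081° ≈ 204.6°
Leg 3: φ1=0.7152970, φ2=0.6553275, Δφ=-0.0599695, Δλ=1.7108904 rad; a=sin²(Δφ/2)+cosφ1·cosφ2·sin²(Δλ/2)=0.3419463934; c=2·atan2(√a, √(1-a))=1.249172844; dist=6371·c=7958.480 ≈ 7958.5 km; running total=25917.7 km
Leg 3 bearing: y=sinΔλ·cosφ2=0.78508074, x=cosφ1·sinφ2-sinφ1·cosφ2·cosΔλ=0.53265792; θ=atan2(y, x)=55.8441° ≈ 55.8°
Leg 4: φ1=0.6553275, φ2=0.6225869, Δφ=-0.0327406, Δλ=0.2207719 rad; a=sin²(Δφ/2)+cosφ1·cosφ2·sin²(Δλ/2)=0.0080843943; c=2·atan2(√a, √(1-a))=0.180069703; dist=6371·c=1147.224 ≈ 1147.2 km; running total=27064.9 km
Leg 4 bearing: y=sinΔλ·cosφ2=0.17789571, x=cosφ1·sinφ2-sinφ1·cosφ2·cosΔλ=-0.02071866; θ=atan2(y, x)=96.6430° ≈ 96.6°
Leg 5: φ1=0.6225869, φ2=0.2565861, Δφ=-0.3660008, Δλ=-2.7416382 rad; a=sin²(Δφ/2)+cosφ1·cosφ2·sin²(Δλ/2)=0.7878869175; c=2·atan2(√a, √(1-a))=2.184346621; dist=6371·c=13916.472 ≈ 13916.5 km; running total=40981.4 km
Leg 5 bearing: y=sinΔλ·cosφ2=-0.37662895, x=cosφ1·sinφ2-sinφ1·cosφ2·cosΔλ=0.72569630; θ=atan2(y, x)=-27.4289° <0 so +360° → 332.5711° ≈ 332.6°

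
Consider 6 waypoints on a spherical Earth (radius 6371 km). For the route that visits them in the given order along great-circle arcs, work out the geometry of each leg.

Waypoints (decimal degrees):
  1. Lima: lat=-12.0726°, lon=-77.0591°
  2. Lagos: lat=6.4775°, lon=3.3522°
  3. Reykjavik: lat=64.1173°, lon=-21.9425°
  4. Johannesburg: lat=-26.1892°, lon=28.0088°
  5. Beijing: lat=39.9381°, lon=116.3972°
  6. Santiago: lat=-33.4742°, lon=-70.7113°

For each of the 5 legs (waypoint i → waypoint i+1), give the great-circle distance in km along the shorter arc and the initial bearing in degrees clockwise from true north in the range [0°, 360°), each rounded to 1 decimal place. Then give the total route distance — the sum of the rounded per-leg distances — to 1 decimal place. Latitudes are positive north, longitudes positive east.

Leg 1: dist=9123.9 km, bearing=81.6°
Leg 2: dist=6718.3 km, bearing=347.6°
Leg 3: dist=10934.7 km, bearing=136.0°
Leg 4: dist=11709.5 km, bearing=52.6°
Leg 5: dist=19057.6 km, bearing=43.6°
Total: 57544.0 km

Leg 1: φ1=-0.2107066, φ2=0.1130537, Δφ=0.3237603, Δλ=1.4034419 rad; a=sin²(Δφ/2)+cosφ1·cosφ2·sin²(Δλ/2)=0.4308722918; c=2·atan2(√a, √(1-a))=1.432096630; dist=6371·c=9123.888 ≈ 9123.9 km; running total=9123.9 km
Leg 1 bearing: y=sinΔλ·cosφ2=0.97973433, x=cosφ1·sinφ2-sinφ1·cosφ2·cosΔλ=0.14493475; θ=atan2(y, x)=81.5851° ≈ 81.6°
Leg 2: φ1=0.1130537, φ2=1.1190580, Δφ=1.0060043, Δλ=-0.4414758 rad; a=sin²(Δφ/2)+cosφ1·cosφ2·sin²(Δλ/2)=0.2531731299; c=2·atan2(√a, √(1-a))=1.054510209; dist=6371·c=6718.285 ≈ 6718.3 km; running total=15842.2 km
Leg 2 bearing: y=sinΔλ·cosφ2=-0.18651809, x=cosφ1·sinφ2-sinφ1·cosφ2·cosΔλ=0.84942156; θ=atan2(y, x)=-12.3846° <0 so +360° → 347.6154° ≈ 347.6°
Leg 3: φ1=1.1190580, φ2=-0.4570878, Δφ=-1.5761458, Δλ=0.8718147 rad; a=sin²(Δφ/2)+cosφ1·cosφ2·sin²(Δλ/2)=0.5725102443; c=2·atan2(√a, √(1-a))=1.716330007; dist=6371·c=10934.738 ≈ 10934.7 km; running total=26776.9 km
Leg 3 bearing: y=sinΔλ·cosφ2=0.68691301, x=cosφ1·sinφ2-sinφ1·cosφ2·cosΔλ=-0.71212328; θ=atan2(y, x)=136.0323° ≈ 136.0°
Leg 4: φ1=-0.4570878, φ2=0.6970513, Δφ=1.1541391, Δλ=1.5426686 rad; a=sin²(Δφ/2)+cosφ1·cosφ2·sin²(Δλ/2)=0.6319851463; c=2·atan2(√a, √(1-a))=1.837932520; dist=6371·c=11709.468 ≈ 11709.5 km; running total=38486.4 km
Leg 4 bearing: y=sinΔλ·cosφ2=0.76643515, x=cosφ1·sinφ2-sinφ1·cosφ2·cosΔλ=0.58557395; θ=atan2(y, x)=52.6193° ≈ 52.6°
Leg 5: φ1=0.6970513, φ2=-0.5842350, Δφ=-1.2812863, Δλ=-3.2656594 rad; a=sin²(Δφ/2)+cosφ1·cosφ2·sin²(Δλ/2)=0.9943635210; c=2·atan2(√a, √(1-a))=2.991298263; dist=6371·c=19057.561 ≈ 19057.6 km; running total=57544.0 km
Leg 5 bearing: y=sinΔλ·cosφ2=0.10322302, x=cosφ1·sinφ2-sinφ1·cosφ2·cosΔλ=0.10846125; θ=atan2(y, x)=43.5825° ≈ 43.6°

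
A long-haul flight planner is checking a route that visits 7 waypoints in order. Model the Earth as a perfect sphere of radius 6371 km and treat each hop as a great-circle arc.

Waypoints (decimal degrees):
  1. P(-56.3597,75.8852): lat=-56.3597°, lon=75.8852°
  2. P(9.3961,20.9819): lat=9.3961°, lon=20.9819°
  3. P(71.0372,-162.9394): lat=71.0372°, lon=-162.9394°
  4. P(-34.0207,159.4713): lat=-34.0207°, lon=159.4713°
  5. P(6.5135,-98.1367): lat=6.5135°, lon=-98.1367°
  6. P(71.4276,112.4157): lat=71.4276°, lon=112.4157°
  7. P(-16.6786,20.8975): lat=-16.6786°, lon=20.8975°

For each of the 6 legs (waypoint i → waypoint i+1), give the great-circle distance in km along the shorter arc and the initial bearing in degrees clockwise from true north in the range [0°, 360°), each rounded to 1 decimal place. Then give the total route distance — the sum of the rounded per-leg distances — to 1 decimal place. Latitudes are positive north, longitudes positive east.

Leg 1: dist=8865.3 km, bearing=304.9°
Leg 2: dist=11066.5 km, bearing=1.3°
Leg 3: dist=12053.9 km, bearing=212.2°
Leg 4: dist=11552.9 km, bearing=91.5°
Leg 5: dist=11063.5 km, bearing=350.6°
Leg 6: dist=11816.5 km, bearing=266.0°
Total: 66418.6 km

Leg 1: φ1=-0.9836623, φ2=0.1639929, Δφ=1.1476552, Δλ=-0.9582434 rad; a=sin²(Δφ/2)+cosφ1·cosφ2·sin²(Δλ/2)=0.4108389146; c=2·atan2(√a, √(1-a))=1.391515299; dist=6371·c=8865.344 ≈ 8865.3 km; running total=8865.3 km
Leg 1 bearing: y=sinΔλ·cosφ2=-0.80720550, x=cosφ1·sinφ2-sinφ1·cosφ2·cosΔλ=0.56269040; θ=atan2(y, x)=-55.1202° <0 so +360° → 304.8798° ≈ 304.9°
Leg 2: φ1=0.1639929, φ2=1.2398330, Δφ=1.0758401, Δλ=-3.2100322 rad; a=sin²(Δφ/2)+cosφ1·cosφ2·sin²(Δλ/2)=0.5827225637; c=2·atan2(√a, √(1-a))=1.737005669; dist=6371·c=11066.463 ≈ 11066.5 km; running total=19931.8 km
Leg 2 bearing: y=sinΔλ·cosφ2=0.02222238, x=cosφ1·sinφ2-sinφ1·cosφ2·cosΔλ=0.98596860; θ=atan2(y, x)=1.2911° ≈ 1.3°
Leg 3: φ1=1.2398330, φ2=-0.5937732, Δφ=-1.8336063, Δλ=5.6271283 rad; a=sin²(Δφ/2)+cosφ1·cosφ2·sin²(Δλ/2)=0.6578538558; c=2·atan2(√a, √(1-a))=1.891998746; dist=6371·c=12053.924 ≈ 12053.9 km; running total=31985.7 km
Leg 3 bearing: y=sinΔλ·cosφ2=-0.50558732, x=cosφ1·sinφ2-sinφ1·cosφ2·cosΔλ=-0.80293842; θ=atan2(y, x)=-147.8026° <0 so +360° → 212.1974° ≈ 212.2°
Leg 4: φ1=-0.5937732, φ2=0.1136820, Δφ=0.7074552, Δλ=-4.4961078 rad; a=sin²(Δφ/2)+cosφ1·cosφ2·sin²(Δλ/2)=0.6200932199; c=2·atan2(√a, √(1-a))=1.813354235; dist=6371·c=11552.880 ≈ 11552.9 km; running total=43538.6 km
Leg 4 bearing: y=sinΔλ·cosφ2=0.97039779, x=cosφ1·sinφ2-sinφ1·cosφ2·cosΔλ=-0.02527060; θ=atan2(y, x)=91.4917° ≈ 91.5°
Leg 5: φ1=0.1136820, φ2=1.2466468, Δφ=1.1329648, Δλ=3.6748326 rad; a=sin²(Δφ/2)+cosφ1·cosφ2·sin²(Δλ/2)=0.5824915509; c=2·atan2(√a, √(1-a))=1.736537205; dist=6371·c=11063.479 ≈ 11063.5 km; running total=54602.1 km
Leg 5 bearing: y=sinΔλ·cosφ2=-0.16190326, x=cosφ1·sinφ2-sinφ1·cosφ2·cosΔλ=0.97291722; θ=atan2(y, x)=-9.4480° <0 so +360° → 350.5520° ≈ 350.6°
Leg 6: φ1=1.2466468, φ2=-0.2910965, Δφ=-1.5377433, Δλ=-1.5972939 rad; a=sin²(Δφ/2)+cosφ1·cosφ2·sin²(Δλ/2)=0.6400698809; c=2·atan2(√a, √(1-a))=1.854736024; dist=6371·c=11816.523 ≈ 11816.5 km; running total=66418.6 km
Leg 6 bearing: y=sinΔλ·cosφ2=-0.95759349, x=cosφ1·sinφ2-sinφ1·cosφ2·cosΔλ=-0.06735303; θ=atan2(y, x)=-94.0233° <0 so +360° → 265.9767° ≈ 266.0°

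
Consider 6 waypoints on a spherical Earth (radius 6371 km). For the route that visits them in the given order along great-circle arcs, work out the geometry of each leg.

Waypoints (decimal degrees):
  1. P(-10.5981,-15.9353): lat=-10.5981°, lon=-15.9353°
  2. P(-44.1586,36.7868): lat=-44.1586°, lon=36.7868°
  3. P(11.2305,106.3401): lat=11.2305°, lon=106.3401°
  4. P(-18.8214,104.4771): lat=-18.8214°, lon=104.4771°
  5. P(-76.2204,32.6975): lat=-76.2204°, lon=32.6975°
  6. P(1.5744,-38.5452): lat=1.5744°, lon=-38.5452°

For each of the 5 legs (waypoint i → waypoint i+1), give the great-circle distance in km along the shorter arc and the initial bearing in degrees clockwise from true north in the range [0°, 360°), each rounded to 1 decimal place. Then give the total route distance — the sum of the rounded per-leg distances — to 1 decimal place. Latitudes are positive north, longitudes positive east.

Leg 1: dist=6257.3 km, bearing=136.7°
Leg 2: dist=9304.4 km, bearing=67.6°
Leg 3: dist=3347.9 km, bearing=183.5°
Leg 4: dist=7497.8 km, bearing=194.2°
Leg 5: dist=9689.6 km, bearing=288.6°
Total: 36097.0 km

Leg 1: φ1=-0.1849717, φ2=-0.7707130, Δφ=-0.5857412, Δλ=0.9201742 rad; a=sin²(Δφ/2)+cosφ1·cosφ2·sin²(Δλ/2)=0.2223807090; c=2·atan2(√a, √(1-a))=0.982146524; dist=6371·c=6257.256 ≈ 6257.3 km; running total=6257.3 km
Leg 1 bearing: y=sinΔλ·cosφ2=0.57085159, x=cosφ1·sinφ2-sinφ1·cosφ2·cosΔλ=-0.60484591; θ=atan2(y, x)=136.6562° ≈ 136.7°
Leg 2: φ1=-0.7707130, φ2=0.1960092, Δφ=0.9667222, Δλ=1.2139341 rad; a=sin²(Δφ/2)+cosφ1·cosφ2·sin²(Δλ/2)=0.4449284743; c=2·atan2(√a, √(1-a))=1.460429351; dist=6371·c=9304.395 ≈ 9304.4 km; running total=15561.7 km
Leg 2 bearing: y=sinΔλ·cosφ2=0.91905558, x=cosφ1·sinφ2-sinφ1·cosφ2·cosΔλ=0.37842482; θ=atan2(y, x)=67.6204° ≈ 67.6°
Leg 3: φ1=0.1960092, φ2=-0.3284954, Δφ=-0.5245046, Δλ=-0.0325155 rad; a=sin²(Δφ/2)+cosφ1·cosφ2·sin²(Δλ/2)=0.0674593010; c=2·atan2(√a, √(1-a))=0.525483711; dist=6371·c=3347.857 ≈ 3347.9 km; running total=18909.6 km
Leg 3 bearing: y=sinΔλ·cosφ2=-0.03077142, x=cosφ1·sinφ2-sinφ1·cosφ2·cosΔλ=-0.50068682; θ=atan2(y, x)=-176.4831° <0 so +360° → 183.5169° ≈ 183.5°
Leg 4: φ1=-0.3284954, φ2=-1.3302969, Δφ=-1.0018015, Δλ=-1.2527904 rad; a=sin²(Δφ/2)+cosφ1·cosφ2·sin²(Δλ/2)=0.3080866918; c=2·atan2(√a, √(1-a))=1.176859554; dist=6371·c=7497.772 ≈ 7497.8 km; running total=26407.4 km
Leg 4 bearing: y=sinΔλ·cosφ2=-0.22624513, x=cosφ1·sinφ2-sinφ1·cosφ2·cosΔλ=-0.89525989; θ=atan2(y, x)=-165.8175° <0 so +360° → 194.1825° ≈ 194.2°
Leg 5: φ1=-1.3302969, φ2=0.0274785, Δφ=1.3577754, Δλ=-1.2434197 rad; a=sin²(Δφ/2)+cosφ1·cosφ2·sin²(Δλ/2)=0.4750607558; c=2·atan2(√a, √(1-a))=1.520897133; dist=6371·c=9689.636 ≈ 9689.6 km; running total=36097.0 km
Leg 5 bearing: y=sinΔλ·cosφ2=-0.94653171, x=cosφ1·sinφ2-sinφ1·cosφ2·cosΔλ=0.31873165; θ=atan2(y, x)=-71.3897° <0 so +360° → 288.6103° ≈ 288.6°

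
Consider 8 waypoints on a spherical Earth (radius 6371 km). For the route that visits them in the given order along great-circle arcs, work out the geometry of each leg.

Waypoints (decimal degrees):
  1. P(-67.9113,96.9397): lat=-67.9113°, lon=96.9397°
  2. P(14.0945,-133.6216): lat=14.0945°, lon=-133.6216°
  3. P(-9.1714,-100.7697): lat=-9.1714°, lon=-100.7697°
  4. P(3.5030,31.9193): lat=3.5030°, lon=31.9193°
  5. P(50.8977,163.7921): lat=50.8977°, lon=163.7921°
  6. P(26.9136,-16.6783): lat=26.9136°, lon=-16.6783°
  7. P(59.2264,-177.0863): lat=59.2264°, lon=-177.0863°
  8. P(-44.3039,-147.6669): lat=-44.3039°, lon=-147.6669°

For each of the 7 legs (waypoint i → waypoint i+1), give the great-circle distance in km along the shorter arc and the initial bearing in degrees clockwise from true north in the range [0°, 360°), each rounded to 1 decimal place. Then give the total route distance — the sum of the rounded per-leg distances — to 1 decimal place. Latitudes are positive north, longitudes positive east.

Leg 1: dist=13033.8 km, bearing=122.6°
Leg 2: dist=4452.7 km, bearing=123.7°
Leg 3: dist=14752.8 km, bearing=93.7°
Leg 4: dist=12441.3 km, bearing=30.4°
Leg 5: dist=11362.7 km, bearing=0.4°
Leg 6: dist=10268.2 km, bearing=350.1°
Leg 7: dist=11823.4 km, bearing=158.5°
Total: 78134.9 km

Leg 1: φ1=-1.1852758, φ2=0.2459954, Δφ=1.4312712, Δλ=-4.0240538 rad; a=sin²(Δφ/2)+cosφ1·cosφ2·sin²(Δλ/2)=0.7286689530; c=2·atan2(√a, √(1-a))=2.045795718; dist=6371·c=13033.765 ≈ 13033.8 km; running total=13033.8 km
Leg 1 bearing: y=sinΔλ·cosφ2=0.74905475, x=cosφ1·sinφ2-sinφ1·cosφ2·cosΔλ=-0.47933185; θ=atan2(y, x)=122.6158° ≈ 122.6°
Leg 2: φ1=0.2459954, φ2=-0.1600711, Δφ=-0.4060666, Δλ=0.5733738 rad; a=sin²(Δφ/2)+cosφ1·cosφ2·sin²(Δλ/2)=0.1172227043; c=2·atan2(√a, √(1-a))=0.698893429; dist=6371·c=4452.650 ≈ 4452.7 km; running total=17486.5 km
Leg 2 bearing: y=sinΔλ·cosφ2=0.53553444, x=cosφ1·sinφ2-sinφ1·cosφ2·cosΔλ=-0.35655158; θ=atan2(y, x)=123.6551° ≈ 123.7°
Leg 3: φ1=-0.1600711, φ2=0.0611389, Δφ=0.2212100, Δλ=2.3158599 rad; a=sin²(Δφ/2)+cosφ1·cosφ2·sin²(Δλ/2)=0.8389194430; c=2·atan2(√a, √(1-a))=2.315615514; dist=6371·c=14752.786 ≈ 14752.8 km; running total=32239.3 km
Leg 3 bearing: y=sinΔλ·cosφ2=0.73367142, x=cosφ1·sinφ2-sinφ1·cosφ2·cosΔλ=-0.04754671; θ=atan2(y, x)=93.7080° ≈ 93.7°
Leg 4: φ1=0.0611389, φ2=0.8883324, Δφ=0.8271936, Δλ=2.3016146 rad; a=sin²(Δφ/2)+cosφ1·cosφ2·sin²(Δλ/2)=0.6863908292; c=2·atan2(√a, √(1-a))=1.952801287; dist=6371·c=12441.297 ≈ 12441.3 km; running total=44680.6 km
Leg 4 bearing: y=sinΔλ·cosφ2=0.46964238, x=cosφ1·sinφ2-sinφ1·cosφ2·cosΔλ=0.80029362; θ=atan2(y, x)=30.4060° ≈ 30.4°
Leg 5: φ1=0.8883324, φ2=0.4697309, Δφ=-0.4186015, Δλ=-3.1498027 rad; a=sin²(Δφ/2)+cosφ1·cosφ2·sin²(Δλ/2)=0.6055565352; c=2·atan2(√a, √(1-a))=1.783509882; dist=6371·c=11362.741 ≈ 11362.7 km; running total=56043.3 km
Leg 5 bearing: y=sinΔλ·cosφ2=0.00732072, x=cosφ1·sinφ2-sinφ1·cosφ2·cosΔλ=0.97743423; θ=atan2(y, x)=0.4291° ≈ 0.4°
Leg 6: φ1=0.4697309, φ2=1.0336957, Δφ=0.5639648, Δλ=-2.7996477 rad; a=sin²(Δφ/2)+cosφ1·cosφ2·sin²(Δλ/2)=0.5204524804; c=2·atan2(√a, √(1-a))=1.611712703; dist=6371·c=10268.222 ≈ 10268.2 km; running total=66311.5 km
Leg 6 bearing: y=sinΔλ·cosφ2=-0.17156550, x=cosφ1·sinφ2-sinφ1·cosφ2·cosΔλ=0.98432315; θ=atan2(y, x)=-9.8872° <0 so +360° → 350.1128° ≈ 350.1°
Leg 7: φ1=1.0336957, φ2=-0.7732489, Δφ=-1.8069446, Δλ=0.5134654 rad; a=sin²(Δφ/2)+cosφ1·cosφ2·sin²(Δλ/2)=0.6405882468; c=2·atan2(√a, √(1-a))=1.855816170; dist=6371·c=11823.405 ≈ 11823.4 km; running total=78134.9 km
Leg 7 bearing: y=sinΔλ·cosφ2=0.35152400, x=cosφ1·sinφ2-sinφ1·cosφ2·cosΔλ=-0.89295613; θ=atan2(y, x)=158.5123° ≈ 158.5°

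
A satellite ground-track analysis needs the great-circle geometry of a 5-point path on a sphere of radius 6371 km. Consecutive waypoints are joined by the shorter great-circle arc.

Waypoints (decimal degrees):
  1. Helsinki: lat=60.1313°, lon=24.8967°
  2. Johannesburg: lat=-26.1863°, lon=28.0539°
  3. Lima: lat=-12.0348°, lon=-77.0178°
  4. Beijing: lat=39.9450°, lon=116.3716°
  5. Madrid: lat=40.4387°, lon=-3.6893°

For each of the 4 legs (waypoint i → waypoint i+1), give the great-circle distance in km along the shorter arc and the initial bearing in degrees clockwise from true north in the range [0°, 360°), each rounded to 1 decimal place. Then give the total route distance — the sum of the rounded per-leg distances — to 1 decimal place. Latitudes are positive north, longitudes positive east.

Leg 1: dist=9602.4 km, bearing=177.2°
Leg 2: dist=10878.0 km, bearing=252.4°
Leg 3: dist=16644.7 km, bearing=339.4°
Leg 4: dist=9214.4 km, bearing=318.4°
Total: 46339.5 km

Leg 1: φ1=1.0494892, φ2=-0.4570372, Δφ=-1.5065263, Δλ=0.0551035 rad; a=sin²(Δφ/2)+cosφ1·cosφ2·sin²(Δλ/2)=0.4682262720; c=2·atan2(√a, √(1-a))=1.507206023; dist=6371·c=9602.410 ≈ 9602.4 km; running total=9602.4 km
Leg 1 bearing: y=sinΔλ·cosφ2=0.04942290, x=cosφ1·sinφ2-sinφ1·cosφ2·cosΔλ=-0.99675428; θ=atan2(y, x)=177.1614° ≈ 177.2°
Leg 2: φ1=-0.4570372, φ2=-0.2100469, Δφ=0.2469903, Δλ=-1.8338471 rad; a=sin²(Δφ/2)+cosφ1·cosφ2·sin²(Δλ/2)=0.5680995393; c=2·atan2(√a, √(1-a))=1.707420046; dist=6371·c=10877.973 ≈ 10878.0 km; running total=20480.4 km
Leg 2 bearing: y=sinΔλ·cosφ2=-0.94437837, x=cosφ1·sinφ2-sinφ1·cosφ2·cosΔλ=-0.29933143; θ=atan2(y, x)=-107.5866° <0 so +360° → 252.4134° ≈ 252.4°
Leg 3: φ1=-0.2100469, φ2=0.6971718, Δφ=0.9072187, Δλ=3.3752818 rad; a=sin²(Δφ/2)+cosφ1·cosφ2·sin²(Δλ/2)=0.9316507544; c=2·atan2(√a, √(1-a))=2.612571524; dist=6371·c=16644.693 ≈ 16644.7 km; running total=37125.1 km
Leg 3 bearing: y=sinΔλ·cosφ2=-0.17753413, x=cosφ1·sinφ2-sinφ1·cosφ2·cosΔλ=0.47243215; θ=atan2(y, x)=-20.5956° <0 so +360° → 339.4044° ≈ 339.4°
Leg 4: φ1=0.6971718, φ2=0.7057885, Δφ=0.0086167, Δλ=-2.0954580 rad; a=sin²(Δφ/2)+cosφ1·cosφ2·sin²(Δλ/2)=0.4379165843; c=2·atan2(√a, √(1-a))=1.446308206; dist=6371·c=9214.430 ≈ 9214.4 km; running total=46339.5 km
Leg 4 bearing: y=sinΔλ·cosφ2=-0.65872739, x=cosφ1·sinφ2-sinφ1·cosφ2·cosΔλ=0.74206524; θ=atan2(y, x)=-41.5953° <0 so +360° → 318.4047° ≈ 318.4°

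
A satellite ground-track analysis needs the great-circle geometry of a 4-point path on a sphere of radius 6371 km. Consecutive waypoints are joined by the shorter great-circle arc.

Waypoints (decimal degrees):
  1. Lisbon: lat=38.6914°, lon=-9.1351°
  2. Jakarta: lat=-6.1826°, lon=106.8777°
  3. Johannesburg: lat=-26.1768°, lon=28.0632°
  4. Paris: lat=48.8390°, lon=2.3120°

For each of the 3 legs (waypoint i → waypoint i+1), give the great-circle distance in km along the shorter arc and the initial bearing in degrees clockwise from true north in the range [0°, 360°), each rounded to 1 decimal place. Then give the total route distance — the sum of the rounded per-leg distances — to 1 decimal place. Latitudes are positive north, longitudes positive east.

Leg 1: dist=12682.6 km, bearing=78.1°
Leg 2: dist=8590.5 km, bearing=244.5°
Leg 3: dist=8725.4 km, bearing=343.0°
Total: 29998.5 km

Leg 1: φ1=0.6752923, φ2=-0.1079067, Δφ=-0.7831990, Δλ=2.0248053 rad; a=sin²(Δφ/2)+cosφ1·cosφ2·sin²(Δλ/2)=0.7038247167; c=2·atan2(√a, √(1-a))=1.990674743; dist=6371·c=12682.589 ≈ 12682.6 km; running total=12682.6 km
Leg 1 bearing: y=sinΔλ·cosφ2=0.89346902, x=cosφ1·sinφ2-sinφ1·cosφ2·cosΔλ=0.18850743; θ=atan2(y, x)=78.0862° ≈ 78.1°
Leg 2: φ1=-0.1079067, φ2=-0.4568713, Δφ=-0.3489646, Δλ=-1.3755725 rad; a=sin²(Δφ/2)+cosφ1·cosφ2·sin²(Δλ/2)=0.3897061654; c=2·atan2(√a, √(1-a))=1.348379387; dist=6371·c=8590.525 ≈ 8590.5 km; running total=21273.1 km
Leg 2 bearing: y=sinΔλ·cosφ2=-0.88038961, x=cosφ1·sinφ2-sinφ1·cosφ2·cosΔλ=-0.41982761; θ=atan2(y, x)=-115.4949° <0 so +360° → 244.5051° ≈ 244.5°
Leg 3: φ1=-0.4568713, φ2=0.8524014, Δφ=1.3092727, Δλ=-0.4494432 rad; a=sin²(Δφ/2)+cosφ1·cosφ2·sin²(Δλ/2)=0.4000537660; c=2·atan2(√a, √(1-a))=1.369548154; dist=6371·c=8725.391 ≈ 8725.4 km; running total=29998.5 km
Leg 3 bearing: y=sinΔλ·cosφ2=-0.28595436, x=cosφ1·sinφ2-sinφ1·cosφ2·cosΔλ=0.93716226; θ=atan2(y, x)=-16.9684° <0 so +360° → 343.0316° ≈ 343.0°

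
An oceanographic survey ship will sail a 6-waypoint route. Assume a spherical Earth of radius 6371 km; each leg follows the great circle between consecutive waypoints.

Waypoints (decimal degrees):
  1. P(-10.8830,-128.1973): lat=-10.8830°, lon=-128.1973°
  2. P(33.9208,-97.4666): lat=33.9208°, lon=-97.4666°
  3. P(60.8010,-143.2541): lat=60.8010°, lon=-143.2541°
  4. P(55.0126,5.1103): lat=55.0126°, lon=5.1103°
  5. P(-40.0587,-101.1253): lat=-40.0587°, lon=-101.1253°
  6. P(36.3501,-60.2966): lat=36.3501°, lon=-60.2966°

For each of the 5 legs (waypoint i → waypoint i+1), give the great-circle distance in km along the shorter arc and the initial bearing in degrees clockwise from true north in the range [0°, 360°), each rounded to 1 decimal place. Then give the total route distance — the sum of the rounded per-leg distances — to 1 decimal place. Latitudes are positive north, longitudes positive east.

Leg 1: dist=5946.8 km, bearing=31.8°
Leg 2: dist=4414.2 km, bearing=326.8°
Leg 3: dist=6839.6 km, bearing=20.0°
Leg 4: dist=14515.3 km, bearing=255.2°
Leg 5: dist=9465.4 km, bearing=31.9°
Total: 41181.3 km

Leg 1: φ1=-0.1899442, φ2=0.5920296, Δφ=0.7819738, Δλ=0.5363519 rad; a=sin²(Δφ/2)+cosφ1·cosφ2·sin²(Δλ/2)=0.2024516797; c=2·atan2(√a, √(1-a))=0.933410432; dist=6371·c=5946.758 ≈ 5946.8 km; running total=5946.8 km
Leg 1 bearing: y=sinΔλ·cosφ2=0.42403574, x=cosφ1·sinφ2-sinφ1·cosφ2·cosΔλ=0.68268124; θ=atan2(y, x)=31.8458° ≈ 31.8°
Leg 2: φ1=0.5920296, φ2=1.0611776, Δφ=0.4691480, Δλ=-0.7991426 rad; a=sin²(Δφ/2)+cosφ1·cosφ2·sin²(Δλ/2)=0.1152879501; c=2·atan2(√a, √(1-a))=0.692857287; dist=6371·c=4414.194 ≈ 4414.2 km; running total=10361.0 km
Leg 2 bearing: y=sinΔλ·cosφ2=-0.34966663, x=cosφ1·sinφ2-sinφ1·cosφ2·cosΔλ=0.53452764; θ=atan2(y, x)=-33.1911° <0 so +360° → 326.8089° ≈ 326.8°
Leg 3: φ1=1.0611776, φ2=0.9601510, Δφ=-0.1010266, Δλ=2.5894473 rad; a=sin²(Δφ/2)+cosφ1·cosφ2·sin²(Δλ/2)=0.2614939683; c=2·atan2(√a, √(1-a))=1.073544408; dist=6371·c=6839.551 ≈ 6839.6 km; running total=17200.6 km
Leg 3 bearing: y=sinΔλ·cosφ2=0.30075496, x=cosφ1·sinφ2-sinφ1·cosφ2·cosΔλ=0.82583651; θ=atan2(y, x)=20.0107° ≈ 20.0°
Leg 4: φ1=0.9601510, φ2=-0.6991562, Δφ=-1.6593072, Δλ=-1.8541610 rad; a=sin²(Δφ/2)+cosφ1·cosφ2·sin²(Δλ/2)=0.8249834986; c=2·atan2(√a, √(1-a))=2.278337336; dist=6371·c=14515.287 ≈ 14515.3 km; running total=31715.9 km
Leg 4 bearing: y=sinΔλ·cosφ2=-0.73486204, x=cosφ1·sinφ2-sinφ1·cosφ2·cosΔλ=-0.19370256; θ=atan2(y, x)=-104.7667° <0 so +360° → 255.2333° ≈ 255.2°
Leg 5: φ1=-0.6991562, φ2=0.6344289, Δφ=1.3335851, Δλ=0.7125952 rad; a=sin²(Δφ/2)+cosφ1·cosφ2·sin²(Δλ/2)=0.4575046217; c=2·atan2(√a, √(1-a))=1.485702915; dist=6371·c=9465.413 ≈ 9465.4 km; running total=41181.3 km
Leg 5 bearing: y=sinΔλ·cosφ2=0.52657703, x=cosφ1·sinφ2-sinφ1·cosφ2·cosΔλ=0.84586831; θ=atan2(y, x)=31.9034° ≈ 31.9°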